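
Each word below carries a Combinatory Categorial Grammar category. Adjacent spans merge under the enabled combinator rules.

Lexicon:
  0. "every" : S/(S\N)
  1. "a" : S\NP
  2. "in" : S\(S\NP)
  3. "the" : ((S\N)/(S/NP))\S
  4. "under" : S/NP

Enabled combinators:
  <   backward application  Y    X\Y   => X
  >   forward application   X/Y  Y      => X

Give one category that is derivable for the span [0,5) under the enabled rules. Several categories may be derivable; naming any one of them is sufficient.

[0,5] S   >
  [0,1] "every" : S/(S\N)
  [1,5] S\N   >
    [1,4] (S\N)/(S/NP)   <
      [1,3] S   <
        [1,2] "a" : S\NP
        [2,3] "in" : S\(S\NP)
      [3,4] "the" : ((S\N)/(S/NP))\S
    [4,5] "under" : S/NP

S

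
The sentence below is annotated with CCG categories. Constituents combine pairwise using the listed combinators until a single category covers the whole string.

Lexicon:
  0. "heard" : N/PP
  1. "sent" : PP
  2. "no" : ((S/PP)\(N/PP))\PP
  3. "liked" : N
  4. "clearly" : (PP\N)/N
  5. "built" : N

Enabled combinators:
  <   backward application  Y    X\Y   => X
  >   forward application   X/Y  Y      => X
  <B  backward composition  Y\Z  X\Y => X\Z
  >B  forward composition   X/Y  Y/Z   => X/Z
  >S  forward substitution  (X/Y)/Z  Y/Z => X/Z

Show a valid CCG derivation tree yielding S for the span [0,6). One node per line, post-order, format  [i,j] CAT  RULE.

[0,6] S   >
  [0,3] S/PP   <
    [0,1] "heard" : N/PP
    [1,3] (S/PP)\(N/PP)   <
      [1,2] "sent" : PP
      [2,3] "no" : ((S/PP)\(N/PP))\PP
  [3,6] PP   <
    [3,4] "liked" : N
    [4,6] PP\N   >
      [4,5] "clearly" : (PP\N)/N
      [5,6] "built" : N

[0,1] N/PP  lex  "heard"
[1,2] PP  lex  "sent"
[2,3] ((S/PP)\(N/PP))\PP  lex  "no"
[1,3] (S/PP)\(N/PP)  <  k=2
[0,3] S/PP  <  k=1
[3,4] N  lex  "liked"
[4,5] (PP\N)/N  lex  "clearly"
[5,6] N  lex  "built"
[4,6] PP\N  >  k=5
[3,6] PP  <  k=4
[0,6] S  >  k=3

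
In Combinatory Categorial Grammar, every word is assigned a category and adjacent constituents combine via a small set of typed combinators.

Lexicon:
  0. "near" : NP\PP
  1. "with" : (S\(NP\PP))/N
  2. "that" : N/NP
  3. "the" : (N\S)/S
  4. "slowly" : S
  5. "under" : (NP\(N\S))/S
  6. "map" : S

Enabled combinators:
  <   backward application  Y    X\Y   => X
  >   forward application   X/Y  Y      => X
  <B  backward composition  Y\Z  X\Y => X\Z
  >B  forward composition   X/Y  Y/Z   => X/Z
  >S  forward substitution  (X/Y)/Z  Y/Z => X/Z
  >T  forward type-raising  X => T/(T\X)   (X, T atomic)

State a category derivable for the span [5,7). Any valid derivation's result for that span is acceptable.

[0,7] S   <
  [0,1] "near" : NP\PP
  [1,7] S\(NP\PP)   >
    [1,2] "with" : (S\(NP\PP))/N
    [2,7] N   >
      [2,3] "that" : N/NP
      [3,7] NP   <
        [3,5] N\S   >
          [3,4] "the" : (N\S)/S
          [4,5] "slowly" : S
        [5,7] NP\(N\S)   >
          [5,6] "under" : (NP\(N\S))/S
          [6,7] "map" : S

NP\(N\S)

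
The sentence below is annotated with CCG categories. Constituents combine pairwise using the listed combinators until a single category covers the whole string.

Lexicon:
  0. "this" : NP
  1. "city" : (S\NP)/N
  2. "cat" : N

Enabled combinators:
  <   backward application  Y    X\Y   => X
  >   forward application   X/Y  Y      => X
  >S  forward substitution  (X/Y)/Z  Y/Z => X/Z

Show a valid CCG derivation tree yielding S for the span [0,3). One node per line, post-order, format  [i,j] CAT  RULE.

[0,1] NP  lex  "this"
[1,2] (S\NP)/N  lex  "city"
[2,3] N  lex  "cat"
[1,3] S\NP  >  k=2
[0,3] S  <  k=1

[0,3] S   <
  [0,1] "this" : NP
  [1,3] S\NP   >
    [1,2] "city" : (S\NP)/N
    [2,3] "cat" : N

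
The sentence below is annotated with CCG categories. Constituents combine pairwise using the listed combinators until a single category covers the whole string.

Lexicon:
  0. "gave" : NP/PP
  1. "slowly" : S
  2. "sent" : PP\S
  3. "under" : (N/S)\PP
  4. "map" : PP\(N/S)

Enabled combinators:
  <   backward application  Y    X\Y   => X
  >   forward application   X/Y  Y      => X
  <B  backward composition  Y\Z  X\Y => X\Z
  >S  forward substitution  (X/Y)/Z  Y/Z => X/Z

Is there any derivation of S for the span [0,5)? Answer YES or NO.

NO

NP/PP S PP\S (N/S)\PP PP\(N/S)
CKY chart[0,5] = {NP}; S ∉ chart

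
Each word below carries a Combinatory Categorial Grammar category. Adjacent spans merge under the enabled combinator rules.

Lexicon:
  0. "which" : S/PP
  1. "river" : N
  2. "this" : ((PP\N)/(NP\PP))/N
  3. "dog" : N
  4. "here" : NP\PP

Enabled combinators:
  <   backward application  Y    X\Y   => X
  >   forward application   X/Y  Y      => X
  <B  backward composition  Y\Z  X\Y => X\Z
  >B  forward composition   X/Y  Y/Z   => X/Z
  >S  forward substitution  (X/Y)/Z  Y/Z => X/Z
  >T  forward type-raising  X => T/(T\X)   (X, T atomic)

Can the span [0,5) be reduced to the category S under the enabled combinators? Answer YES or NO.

[0,5] S   >
  [0,1] "which" : S/PP
  [1,5] PP   >
    [1,2] PP/(PP\N)   >T
      [1,2] "river" : N
    [2,5] PP\N   >
      [2,4] (PP\N)/(NP\PP)   >
        [2,3] "this" : ((PP\N)/(NP\PP))/N
        [3,4] "dog" : N
      [4,5] "here" : NP\PP

YES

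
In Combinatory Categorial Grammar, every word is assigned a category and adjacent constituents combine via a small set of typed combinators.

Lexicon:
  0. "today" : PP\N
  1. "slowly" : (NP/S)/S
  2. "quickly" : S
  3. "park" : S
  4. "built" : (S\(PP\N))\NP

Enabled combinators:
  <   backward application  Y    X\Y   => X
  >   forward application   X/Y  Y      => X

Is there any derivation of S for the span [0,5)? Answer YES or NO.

[0,5] S   <
  [0,1] "today" : PP\N
  [1,5] S\(PP\N)   <
    [1,4] NP   >
      [1,3] NP/S   >
        [1,2] "slowly" : (NP/S)/S
        [2,3] "quickly" : S
      [3,4] "park" : S
    [4,5] "built" : (S\(PP\N))\NP

YES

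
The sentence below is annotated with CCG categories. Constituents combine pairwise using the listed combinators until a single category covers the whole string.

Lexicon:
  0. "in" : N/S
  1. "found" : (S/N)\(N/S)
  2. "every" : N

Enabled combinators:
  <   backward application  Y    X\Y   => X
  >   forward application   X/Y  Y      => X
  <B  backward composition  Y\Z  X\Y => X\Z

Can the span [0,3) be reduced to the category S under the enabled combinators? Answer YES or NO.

YES

[0,3] S   >
  [0,2] S/N   <
    [0,1] "in" : N/S
    [1,2] "found" : (S/N)\(N/S)
  [2,3] "every" : N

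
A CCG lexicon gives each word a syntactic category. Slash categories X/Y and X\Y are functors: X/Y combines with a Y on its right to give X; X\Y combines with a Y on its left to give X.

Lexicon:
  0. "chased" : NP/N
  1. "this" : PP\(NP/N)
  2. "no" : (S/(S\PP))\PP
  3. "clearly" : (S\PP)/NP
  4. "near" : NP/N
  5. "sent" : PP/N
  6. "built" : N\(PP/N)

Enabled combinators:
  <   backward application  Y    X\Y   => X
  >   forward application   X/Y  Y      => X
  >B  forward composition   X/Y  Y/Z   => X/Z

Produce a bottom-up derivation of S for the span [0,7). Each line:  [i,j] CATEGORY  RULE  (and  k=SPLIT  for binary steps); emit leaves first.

[0,7] S   >
  [0,3] S/(S\PP)   <
    [0,2] PP   <
      [0,1] "chased" : NP/N
      [1,2] "this" : PP\(NP/N)
    [2,3] "no" : (S/(S\PP))\PP
  [3,7] S\PP   >
    [3,4] "clearly" : (S\PP)/NP
    [4,7] NP   >
      [4,5] "near" : NP/N
      [5,7] N   <
        [5,6] "sent" : PP/N
        [6,7] "built" : N\(PP/N)

[0,1] NP/N  lex  "chased"
[1,2] PP\(NP/N)  lex  "this"
[0,2] PP  <  k=1
[2,3] (S/(S\PP))\PP  lex  "no"
[0,3] S/(S\PP)  <  k=2
[3,4] (S\PP)/NP  lex  "clearly"
[4,5] NP/N  lex  "near"
[5,6] PP/N  lex  "sent"
[6,7] N\(PP/N)  lex  "built"
[5,7] N  <  k=6
[4,7] NP  >  k=5
[3,7] S\PP  >  k=4
[0,7] S  >  k=3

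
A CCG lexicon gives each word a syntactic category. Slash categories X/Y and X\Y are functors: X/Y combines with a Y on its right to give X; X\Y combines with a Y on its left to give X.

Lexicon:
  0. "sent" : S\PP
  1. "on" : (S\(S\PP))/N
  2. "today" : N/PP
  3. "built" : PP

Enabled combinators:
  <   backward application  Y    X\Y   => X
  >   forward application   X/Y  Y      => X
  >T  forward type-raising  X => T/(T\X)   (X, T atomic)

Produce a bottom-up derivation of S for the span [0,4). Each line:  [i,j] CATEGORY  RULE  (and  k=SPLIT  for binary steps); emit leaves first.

[0,4] S   <
  [0,1] "sent" : S\PP
  [1,4] S\(S\PP)   >
    [1,2] "on" : (S\(S\PP))/N
    [2,4] N   >
      [2,3] "today" : N/PP
      [3,4] "built" : PP

[0,1] S\PP  lex  "sent"
[1,2] (S\(S\PP))/N  lex  "on"
[2,3] N/PP  lex  "today"
[3,4] PP  lex  "built"
[2,4] N  >  k=3
[1,4] S\(S\PP)  >  k=2
[0,4] S  <  k=1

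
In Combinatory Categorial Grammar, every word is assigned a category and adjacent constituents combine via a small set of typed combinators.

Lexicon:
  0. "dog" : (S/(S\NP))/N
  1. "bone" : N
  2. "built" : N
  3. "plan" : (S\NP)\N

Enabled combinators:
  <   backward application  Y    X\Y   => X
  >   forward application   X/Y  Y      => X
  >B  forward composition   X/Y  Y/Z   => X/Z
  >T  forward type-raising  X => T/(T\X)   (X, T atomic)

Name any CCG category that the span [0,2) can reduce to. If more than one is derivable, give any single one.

[0,4] S   >
  [0,2] S/(S\NP)   >
    [0,1] "dog" : (S/(S\NP))/N
    [1,2] "bone" : N
  [2,4] S\NP   <
    [2,3] "built" : N
    [3,4] "plan" : (S\NP)\N

S/(S\NP)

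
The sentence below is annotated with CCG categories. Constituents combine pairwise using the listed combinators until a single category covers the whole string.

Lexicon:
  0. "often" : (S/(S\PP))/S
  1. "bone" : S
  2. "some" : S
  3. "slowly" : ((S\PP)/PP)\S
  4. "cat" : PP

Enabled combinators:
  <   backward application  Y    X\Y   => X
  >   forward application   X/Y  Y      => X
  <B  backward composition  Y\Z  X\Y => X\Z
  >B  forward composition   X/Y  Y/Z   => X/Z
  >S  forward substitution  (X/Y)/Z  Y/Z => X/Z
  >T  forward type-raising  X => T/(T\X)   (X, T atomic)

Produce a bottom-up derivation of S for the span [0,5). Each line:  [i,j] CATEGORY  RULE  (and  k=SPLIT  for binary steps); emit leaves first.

[0,5] S   >
  [0,2] S/(S\PP)   >
    [0,1] "often" : (S/(S\PP))/S
    [1,2] "bone" : S
  [2,5] S\PP   >
    [2,4] (S\PP)/PP   <
      [2,3] "some" : S
      [3,4] "slowly" : ((S\PP)/PP)\S
    [4,5] "cat" : PP

[0,1] (S/(S\PP))/S  lex  "often"
[1,2] S  lex  "bone"
[0,2] S/(S\PP)  >  k=1
[2,3] S  lex  "some"
[3,4] ((S\PP)/PP)\S  lex  "slowly"
[2,4] (S\PP)/PP  <  k=3
[4,5] PP  lex  "cat"
[2,5] S\PP  >  k=4
[0,5] S  >  k=2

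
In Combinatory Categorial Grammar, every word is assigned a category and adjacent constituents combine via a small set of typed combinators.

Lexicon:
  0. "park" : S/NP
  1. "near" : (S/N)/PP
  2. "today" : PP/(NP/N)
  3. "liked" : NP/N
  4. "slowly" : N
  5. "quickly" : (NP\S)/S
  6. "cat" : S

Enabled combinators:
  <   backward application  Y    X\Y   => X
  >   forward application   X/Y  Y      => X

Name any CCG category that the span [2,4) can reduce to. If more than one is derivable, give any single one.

PP

[0,7] S   >
  [0,1] "park" : S/NP
  [1,7] NP   <
    [1,5] S   >
      [1,4] S/N   >
        [1,2] "near" : (S/N)/PP
        [2,4] PP   >
          [2,3] "today" : PP/(NP/N)
          [3,4] "liked" : NP/N
      [4,5] "slowly" : N
    [5,7] NP\S   >
      [5,6] "quickly" : (NP\S)/S
      [6,7] "cat" : S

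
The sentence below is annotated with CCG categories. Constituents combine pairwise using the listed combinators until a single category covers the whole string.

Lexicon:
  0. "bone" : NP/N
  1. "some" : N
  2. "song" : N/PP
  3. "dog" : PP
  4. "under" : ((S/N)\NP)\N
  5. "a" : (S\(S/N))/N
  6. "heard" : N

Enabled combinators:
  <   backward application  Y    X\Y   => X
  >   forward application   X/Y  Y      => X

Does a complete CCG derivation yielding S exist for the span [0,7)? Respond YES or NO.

[0,7] S   <
  [0,5] S/N   <
    [0,2] NP   >
      [0,1] "bone" : NP/N
      [1,2] "some" : N
    [2,5] (S/N)\NP   <
      [2,4] N   >
        [2,3] "song" : N/PP
        [3,4] "dog" : PP
      [4,5] "under" : ((S/N)\NP)\N
  [5,7] S\(S/N)   >
    [5,6] "a" : (S\(S/N))/N
    [6,7] "heard" : N

YES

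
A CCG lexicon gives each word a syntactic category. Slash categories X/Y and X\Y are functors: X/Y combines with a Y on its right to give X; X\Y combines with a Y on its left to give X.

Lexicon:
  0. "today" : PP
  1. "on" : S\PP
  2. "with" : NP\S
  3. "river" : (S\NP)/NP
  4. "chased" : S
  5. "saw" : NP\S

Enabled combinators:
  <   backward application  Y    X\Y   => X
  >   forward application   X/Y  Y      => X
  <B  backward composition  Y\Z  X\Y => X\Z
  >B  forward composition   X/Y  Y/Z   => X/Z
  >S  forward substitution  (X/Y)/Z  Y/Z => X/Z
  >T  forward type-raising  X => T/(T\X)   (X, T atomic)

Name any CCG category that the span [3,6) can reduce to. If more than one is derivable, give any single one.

[0,6] S   <
  [0,3] NP   <
    [0,1] "today" : PP
    [1,3] NP\PP   <B
      [1,2] "on" : S\PP
      [2,3] "with" : NP\S
  [3,6] S\NP   >
    [3,4] "river" : (S\NP)/NP
    [4,6] NP   >
      [4,5] NP/(NP\S)   >T
        [4,5] "chased" : S
      [5,6] "saw" : NP\S

S\NP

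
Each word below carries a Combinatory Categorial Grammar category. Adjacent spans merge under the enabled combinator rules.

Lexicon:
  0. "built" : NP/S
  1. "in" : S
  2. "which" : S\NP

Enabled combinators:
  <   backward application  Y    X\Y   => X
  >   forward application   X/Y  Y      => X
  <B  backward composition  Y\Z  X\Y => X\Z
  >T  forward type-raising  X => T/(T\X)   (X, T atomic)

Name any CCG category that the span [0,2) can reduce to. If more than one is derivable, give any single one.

NP

[0,3] S   <
  [0,2] NP   >
    [0,1] "built" : NP/S
    [1,2] "in" : S
  [2,3] "which" : S\NP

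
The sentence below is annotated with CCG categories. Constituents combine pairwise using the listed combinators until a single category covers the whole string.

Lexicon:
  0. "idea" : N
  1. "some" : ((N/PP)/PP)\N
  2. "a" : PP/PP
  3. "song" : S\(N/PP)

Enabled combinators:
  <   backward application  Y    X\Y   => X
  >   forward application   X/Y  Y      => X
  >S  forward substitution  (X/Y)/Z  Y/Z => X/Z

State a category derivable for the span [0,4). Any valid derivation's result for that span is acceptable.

S

[0,4] S   <
  [0,3] N/PP   >S
    [0,2] (N/PP)/PP   <
      [0,1] "idea" : N
      [1,2] "some" : ((N/PP)/PP)\N
    [2,3] "a" : PP/PP
  [3,4] "song" : S\(N/PP)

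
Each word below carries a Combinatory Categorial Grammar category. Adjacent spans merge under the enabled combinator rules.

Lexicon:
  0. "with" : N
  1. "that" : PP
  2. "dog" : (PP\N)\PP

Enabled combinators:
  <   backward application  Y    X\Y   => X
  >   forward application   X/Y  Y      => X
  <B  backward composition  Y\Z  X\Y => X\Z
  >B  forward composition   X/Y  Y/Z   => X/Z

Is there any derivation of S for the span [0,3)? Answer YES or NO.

NO

N PP (PP\N)\PP
CKY chart[0,3] = {PP}; S ∉ chart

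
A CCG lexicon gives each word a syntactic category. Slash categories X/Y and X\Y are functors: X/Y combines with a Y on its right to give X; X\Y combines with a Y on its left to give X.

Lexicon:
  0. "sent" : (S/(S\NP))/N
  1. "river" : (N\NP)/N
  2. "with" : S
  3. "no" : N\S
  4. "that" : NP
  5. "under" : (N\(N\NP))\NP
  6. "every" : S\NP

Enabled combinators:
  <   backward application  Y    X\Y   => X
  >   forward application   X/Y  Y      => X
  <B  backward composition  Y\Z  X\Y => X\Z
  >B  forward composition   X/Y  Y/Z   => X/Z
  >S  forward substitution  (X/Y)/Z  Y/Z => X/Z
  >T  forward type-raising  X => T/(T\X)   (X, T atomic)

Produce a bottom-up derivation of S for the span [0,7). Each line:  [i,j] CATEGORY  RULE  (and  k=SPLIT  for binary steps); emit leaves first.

[0,7] S   >
  [0,6] S/(S\NP)   >
    [0,1] "sent" : (S/(S\NP))/N
    [1,6] N   <
      [1,4] N\NP   >
        [1,2] "river" : (N\NP)/N
        [2,4] N   <
          [2,3] "with" : S
          [3,4] "no" : N\S
      [4,6] N\(N\NP)   <
        [4,5] "that" : NP
        [5,6] "under" : (N\(N\NP))\NP
  [6,7] "every" : S\NP

[0,1] (S/(S\NP))/N  lex  "sent"
[1,2] (N\NP)/N  lex  "river"
[2,3] S  lex  "with"
[3,4] N\S  lex  "no"
[2,4] N  <  k=3
[1,4] N\NP  >  k=2
[4,5] NP  lex  "that"
[5,6] (N\(N\NP))\NP  lex  "under"
[4,6] N\(N\NP)  <  k=5
[1,6] N  <  k=4
[0,6] S/(S\NP)  >  k=1
[6,7] S\NP  lex  "every"
[0,7] S  >  k=6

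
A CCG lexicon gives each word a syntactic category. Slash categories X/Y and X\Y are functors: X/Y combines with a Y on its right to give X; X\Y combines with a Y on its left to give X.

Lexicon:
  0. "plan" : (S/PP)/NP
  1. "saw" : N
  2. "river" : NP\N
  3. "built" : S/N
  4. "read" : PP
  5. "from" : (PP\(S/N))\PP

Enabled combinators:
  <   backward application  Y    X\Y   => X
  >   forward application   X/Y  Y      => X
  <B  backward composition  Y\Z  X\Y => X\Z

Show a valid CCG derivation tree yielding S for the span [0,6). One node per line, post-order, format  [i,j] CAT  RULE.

[0,1] (S/PP)/NP  lex  "plan"
[1,2] N  lex  "saw"
[2,3] NP\N  lex  "river"
[1,3] NP  <  k=2
[0,3] S/PP  >  k=1
[3,4] S/N  lex  "built"
[4,5] PP  lex  "read"
[5,6] (PP\(S/N))\PP  lex  "from"
[4,6] PP\(S/N)  <  k=5
[3,6] PP  <  k=4
[0,6] S  >  k=3

[0,6] S   >
  [0,3] S/PP   >
    [0,1] "plan" : (S/PP)/NP
    [1,3] NP   <
      [1,2] "saw" : N
      [2,3] "river" : NP\N
  [3,6] PP   <
    [3,4] "built" : S/N
    [4,6] PP\(S/N)   <
      [4,5] "read" : PP
      [5,6] "from" : (PP\(S/N))\PP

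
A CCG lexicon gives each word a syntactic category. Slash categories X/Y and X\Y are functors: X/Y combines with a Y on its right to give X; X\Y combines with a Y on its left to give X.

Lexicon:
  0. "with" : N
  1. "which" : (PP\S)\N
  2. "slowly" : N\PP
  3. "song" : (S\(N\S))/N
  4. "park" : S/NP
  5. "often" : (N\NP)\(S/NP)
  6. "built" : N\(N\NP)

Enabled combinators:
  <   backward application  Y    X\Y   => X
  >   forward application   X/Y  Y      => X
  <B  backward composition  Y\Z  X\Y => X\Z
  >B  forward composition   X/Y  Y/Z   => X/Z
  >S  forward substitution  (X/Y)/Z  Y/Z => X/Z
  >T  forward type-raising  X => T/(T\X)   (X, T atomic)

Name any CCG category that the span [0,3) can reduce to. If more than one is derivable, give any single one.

N\S

[0,7] S   <
  [0,3] N\S   <B
    [0,2] PP\S   <
      [0,1] "with" : N
      [1,2] "which" : (PP\S)\N
    [2,3] "slowly" : N\PP
  [3,7] S\(N\S)   >
    [3,4] "song" : (S\(N\S))/N
    [4,7] N   <
      [4,6] N\NP   <
        [4,5] "park" : S/NP
        [5,6] "often" : (N\NP)\(S/NP)
      [6,7] "built" : N\(N\NP)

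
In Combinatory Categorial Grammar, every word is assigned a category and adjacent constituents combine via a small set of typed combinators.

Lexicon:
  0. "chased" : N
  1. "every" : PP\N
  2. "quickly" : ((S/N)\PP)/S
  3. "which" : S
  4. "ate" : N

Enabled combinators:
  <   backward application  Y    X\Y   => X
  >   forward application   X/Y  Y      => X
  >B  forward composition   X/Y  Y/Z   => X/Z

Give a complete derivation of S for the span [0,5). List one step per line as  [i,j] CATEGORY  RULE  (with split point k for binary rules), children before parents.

[0,5] S   >
  [0,4] S/N   <
    [0,2] PP   <
      [0,1] "chased" : N
      [1,2] "every" : PP\N
    [2,4] (S/N)\PP   >
      [2,3] "quickly" : ((S/N)\PP)/S
      [3,4] "which" : S
  [4,5] "ate" : N

[0,1] N  lex  "chased"
[1,2] PP\N  lex  "every"
[0,2] PP  <  k=1
[2,3] ((S/N)\PP)/S  lex  "quickly"
[3,4] S  lex  "which"
[2,4] (S/N)\PP  >  k=3
[0,4] S/N  <  k=2
[4,5] N  lex  "ate"
[0,5] S  >  k=4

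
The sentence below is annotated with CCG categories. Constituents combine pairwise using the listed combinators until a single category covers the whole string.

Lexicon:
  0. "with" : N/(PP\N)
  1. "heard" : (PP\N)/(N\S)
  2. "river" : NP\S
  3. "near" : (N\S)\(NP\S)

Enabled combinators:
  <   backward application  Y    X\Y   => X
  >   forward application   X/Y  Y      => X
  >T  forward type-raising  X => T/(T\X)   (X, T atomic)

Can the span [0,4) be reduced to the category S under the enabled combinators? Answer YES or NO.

N/(PP\N) (PP\N)/(N\S) NP\S (N\S)\(NP\S)
CKY chart[0,4] = {N, N/(N\N), NP/(NP\N), PP/(PP\N), S/(S\N)}; S ∉ chart

NO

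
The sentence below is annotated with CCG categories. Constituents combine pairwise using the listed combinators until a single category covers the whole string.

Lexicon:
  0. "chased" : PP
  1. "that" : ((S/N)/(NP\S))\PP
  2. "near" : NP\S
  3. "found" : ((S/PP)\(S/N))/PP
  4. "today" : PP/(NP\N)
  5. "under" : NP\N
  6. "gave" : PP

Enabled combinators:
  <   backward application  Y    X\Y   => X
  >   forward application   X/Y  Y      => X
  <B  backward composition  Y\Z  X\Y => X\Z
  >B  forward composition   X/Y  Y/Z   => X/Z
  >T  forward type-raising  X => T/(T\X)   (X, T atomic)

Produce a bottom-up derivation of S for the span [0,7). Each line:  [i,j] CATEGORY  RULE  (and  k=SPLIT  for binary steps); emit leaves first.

[0,1] PP  lex  "chased"
[1,2] ((S/N)/(NP\S))\PP  lex  "that"
[0,2] (S/N)/(NP\S)  <  k=1
[2,3] NP\S  lex  "near"
[0,3] S/N  >  k=2
[3,4] ((S/PP)\(S/N))/PP  lex  "found"
[4,5] PP/(NP\N)  lex  "today"
[5,6] NP\N  lex  "under"
[4,6] PP  >  k=5
[3,6] (S/PP)\(S/N)  >  k=4
[0,6] S/PP  <  k=3
[6,7] PP  lex  "gave"
[0,7] S  >  k=6

[0,7] S   >
  [0,6] S/PP   <
    [0,3] S/N   >
      [0,2] (S/N)/(NP\S)   <
        [0,1] "chased" : PP
        [1,2] "that" : ((S/N)/(NP\S))\PP
      [2,3] "near" : NP\S
    [3,6] (S/PP)\(S/N)   >
      [3,4] "found" : ((S/PP)\(S/N))/PP
      [4,6] PP   >
        [4,5] "today" : PP/(NP\N)
        [5,6] "under" : NP\N
  [6,7] "gave" : PP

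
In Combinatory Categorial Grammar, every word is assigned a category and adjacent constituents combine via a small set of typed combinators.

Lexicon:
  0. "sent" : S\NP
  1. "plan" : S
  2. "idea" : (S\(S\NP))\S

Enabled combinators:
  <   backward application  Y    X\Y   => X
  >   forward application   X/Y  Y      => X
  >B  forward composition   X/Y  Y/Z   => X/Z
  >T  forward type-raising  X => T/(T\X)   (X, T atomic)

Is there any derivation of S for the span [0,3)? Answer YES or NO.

YES

[0,3] S   <
  [0,1] "sent" : S\NP
  [1,3] S\(S\NP)   <
    [1,2] "plan" : S
    [2,3] "idea" : (S\(S\NP))\S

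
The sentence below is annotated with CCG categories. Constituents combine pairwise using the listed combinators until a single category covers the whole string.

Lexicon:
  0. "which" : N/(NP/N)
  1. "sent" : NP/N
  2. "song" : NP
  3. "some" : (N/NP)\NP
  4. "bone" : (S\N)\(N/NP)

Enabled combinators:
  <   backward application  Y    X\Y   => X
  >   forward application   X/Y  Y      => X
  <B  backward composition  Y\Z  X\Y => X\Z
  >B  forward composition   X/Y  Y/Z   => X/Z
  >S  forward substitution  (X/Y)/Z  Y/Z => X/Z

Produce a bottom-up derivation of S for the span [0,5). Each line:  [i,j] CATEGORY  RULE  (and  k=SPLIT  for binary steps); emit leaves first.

[0,1] N/(NP/N)  lex  "which"
[1,2] NP/N  lex  "sent"
[0,2] N  >  k=1
[2,3] NP  lex  "song"
[3,4] (N/NP)\NP  lex  "some"
[2,4] N/NP  <  k=3
[4,5] (S\N)\(N/NP)  lex  "bone"
[2,5] S\N  <  k=4
[0,5] S  <  k=2

[0,5] S   <
  [0,2] N   >
    [0,1] "which" : N/(NP/N)
    [1,2] "sent" : NP/N
  [2,5] S\N   <
    [2,4] N/NP   <
      [2,3] "song" : NP
      [3,4] "some" : (N/NP)\NP
    [4,5] "bone" : (S\N)\(N/NP)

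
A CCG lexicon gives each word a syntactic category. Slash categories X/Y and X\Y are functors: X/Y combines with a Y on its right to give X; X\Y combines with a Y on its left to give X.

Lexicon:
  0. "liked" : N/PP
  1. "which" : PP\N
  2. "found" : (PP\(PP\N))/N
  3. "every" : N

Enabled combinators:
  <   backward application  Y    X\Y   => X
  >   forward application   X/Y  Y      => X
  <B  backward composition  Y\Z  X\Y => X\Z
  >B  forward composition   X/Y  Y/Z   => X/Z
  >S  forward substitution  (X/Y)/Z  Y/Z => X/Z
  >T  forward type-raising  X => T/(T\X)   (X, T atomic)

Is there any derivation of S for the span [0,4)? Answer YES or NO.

NO

N/PP PP\N (PP\(PP\N))/N N
CKY chart[0,4] = {N, N/(N\N), N/(PP\PP), NP/(NP\N), PP/(PP\N), S/(S\N)}; S ∉ chart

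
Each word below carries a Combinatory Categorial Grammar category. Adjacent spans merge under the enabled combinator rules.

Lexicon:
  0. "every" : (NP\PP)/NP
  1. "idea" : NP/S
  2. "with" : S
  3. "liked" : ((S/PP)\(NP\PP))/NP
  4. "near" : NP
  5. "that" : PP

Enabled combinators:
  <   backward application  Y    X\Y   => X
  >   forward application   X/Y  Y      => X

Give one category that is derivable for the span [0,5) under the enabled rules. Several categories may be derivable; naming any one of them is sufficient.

S/PP

[0,6] S   >
  [0,5] S/PP   <
    [0,3] NP\PP   >
      [0,1] "every" : (NP\PP)/NP
      [1,3] NP   >
        [1,2] "idea" : NP/S
        [2,3] "with" : S
    [3,5] (S/PP)\(NP\PP)   >
      [3,4] "liked" : ((S/PP)\(NP\PP))/NP
      [4,5] "near" : NP
  [5,6] "that" : PP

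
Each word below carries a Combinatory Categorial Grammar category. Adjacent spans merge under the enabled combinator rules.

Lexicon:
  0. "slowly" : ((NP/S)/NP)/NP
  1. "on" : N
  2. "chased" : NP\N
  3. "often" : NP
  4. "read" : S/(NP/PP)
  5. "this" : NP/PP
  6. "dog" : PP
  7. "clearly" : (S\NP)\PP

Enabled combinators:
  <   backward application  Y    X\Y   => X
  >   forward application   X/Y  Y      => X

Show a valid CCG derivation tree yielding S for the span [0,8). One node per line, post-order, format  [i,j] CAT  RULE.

[0,1] ((NP/S)/NP)/NP  lex  "slowly"
[1,2] N  lex  "on"
[2,3] NP\N  lex  "chased"
[1,3] NP  <  k=2
[0,3] (NP/S)/NP  >  k=1
[3,4] NP  lex  "often"
[0,4] NP/S  >  k=3
[4,5] S/(NP/PP)  lex  "read"
[5,6] NP/PP  lex  "this"
[4,6] S  >  k=5
[0,6] NP  >  k=4
[6,7] PP  lex  "dog"
[7,8] (S\NP)\PP  lex  "clearly"
[6,8] S\NP  <  k=7
[0,8] S  <  k=6

[0,8] S   <
  [0,6] NP   >
    [0,4] NP/S   >
      [0,3] (NP/S)/NP   >
        [0,1] "slowly" : ((NP/S)/NP)/NP
        [1,3] NP   <
          [1,2] "on" : N
          [2,3] "chased" : NP\N
      [3,4] "often" : NP
    [4,6] S   >
      [4,5] "read" : S/(NP/PP)
      [5,6] "this" : NP/PP
  [6,8] S\NP   <
    [6,7] "dog" : PP
    [7,8] "clearly" : (S\NP)\PP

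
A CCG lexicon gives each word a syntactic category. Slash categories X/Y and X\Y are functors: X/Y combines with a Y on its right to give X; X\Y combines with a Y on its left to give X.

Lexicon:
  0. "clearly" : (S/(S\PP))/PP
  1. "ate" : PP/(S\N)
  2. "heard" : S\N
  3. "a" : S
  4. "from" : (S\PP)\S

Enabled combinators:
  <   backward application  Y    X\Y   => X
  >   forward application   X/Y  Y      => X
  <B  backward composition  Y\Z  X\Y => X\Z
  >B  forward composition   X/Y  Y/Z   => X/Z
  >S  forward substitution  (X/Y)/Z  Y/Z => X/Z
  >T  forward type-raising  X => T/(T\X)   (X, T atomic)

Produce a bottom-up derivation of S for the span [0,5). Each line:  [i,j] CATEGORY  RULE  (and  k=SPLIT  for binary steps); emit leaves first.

[0,5] S   >
  [0,3] S/(S\PP)   >
    [0,1] "clearly" : (S/(S\PP))/PP
    [1,3] PP   >
      [1,2] "ate" : PP/(S\N)
      [2,3] "heard" : S\N
  [3,5] S\PP   <
    [3,4] "a" : S
    [4,5] "from" : (S\PP)\S

[0,1] (S/(S\PP))/PP  lex  "clearly"
[1,2] PP/(S\N)  lex  "ate"
[2,3] S\N  lex  "heard"
[1,3] PP  >  k=2
[0,3] S/(S\PP)  >  k=1
[3,4] S  lex  "a"
[4,5] (S\PP)\S  lex  "from"
[3,5] S\PP  <  k=4
[0,5] S  >  k=3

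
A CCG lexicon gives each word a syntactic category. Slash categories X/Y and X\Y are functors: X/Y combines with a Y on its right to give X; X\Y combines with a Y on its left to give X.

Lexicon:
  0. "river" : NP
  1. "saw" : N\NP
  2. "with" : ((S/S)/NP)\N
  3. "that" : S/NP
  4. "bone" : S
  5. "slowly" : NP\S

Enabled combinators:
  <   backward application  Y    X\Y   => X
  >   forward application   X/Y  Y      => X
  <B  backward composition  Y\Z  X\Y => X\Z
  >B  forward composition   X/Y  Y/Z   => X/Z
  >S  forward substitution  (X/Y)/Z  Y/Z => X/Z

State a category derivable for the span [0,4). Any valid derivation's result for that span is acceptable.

[0,6] S   >
  [0,4] S/NP   >S
    [0,3] (S/S)/NP   <
      [0,2] N   <
        [0,1] "river" : NP
        [1,2] "saw" : N\NP
      [2,3] "with" : ((S/S)/NP)\N
    [3,4] "that" : S/NP
  [4,6] NP   <
    [4,5] "bone" : S
    [5,6] "slowly" : NP\S

S/NP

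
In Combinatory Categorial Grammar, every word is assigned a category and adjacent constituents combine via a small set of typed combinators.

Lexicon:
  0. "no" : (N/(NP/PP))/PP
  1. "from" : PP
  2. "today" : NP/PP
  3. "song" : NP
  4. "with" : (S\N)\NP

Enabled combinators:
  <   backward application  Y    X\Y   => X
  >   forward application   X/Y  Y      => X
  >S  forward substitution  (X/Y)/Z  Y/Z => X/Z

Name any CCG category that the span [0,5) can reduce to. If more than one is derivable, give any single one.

[0,5] S   <
  [0,3] N   >
    [0,2] N/(NP/PP)   >
      [0,1] "no" : (N/(NP/PP))/PP
      [1,2] "from" : PP
    [2,3] "today" : NP/PP
  [3,5] S\N   <
    [3,4] "song" : NP
    [4,5] "with" : (S\N)\NP

S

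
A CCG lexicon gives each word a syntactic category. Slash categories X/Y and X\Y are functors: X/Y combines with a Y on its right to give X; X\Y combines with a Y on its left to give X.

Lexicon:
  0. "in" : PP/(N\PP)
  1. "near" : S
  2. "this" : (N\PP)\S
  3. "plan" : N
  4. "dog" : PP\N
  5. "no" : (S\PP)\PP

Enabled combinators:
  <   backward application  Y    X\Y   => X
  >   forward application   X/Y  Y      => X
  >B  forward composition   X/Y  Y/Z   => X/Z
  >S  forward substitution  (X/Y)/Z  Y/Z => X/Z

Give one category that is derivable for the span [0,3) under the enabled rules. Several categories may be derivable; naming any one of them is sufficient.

[0,6] S   <
  [0,3] PP   >
    [0,1] "in" : PP/(N\PP)
    [1,3] N\PP   <
      [1,2] "near" : S
      [2,3] "this" : (N\PP)\S
  [3,6] S\PP   <
    [3,5] PP   <
      [3,4] "plan" : N
      [4,5] "dog" : PP\N
    [5,6] "no" : (S\PP)\PP

PP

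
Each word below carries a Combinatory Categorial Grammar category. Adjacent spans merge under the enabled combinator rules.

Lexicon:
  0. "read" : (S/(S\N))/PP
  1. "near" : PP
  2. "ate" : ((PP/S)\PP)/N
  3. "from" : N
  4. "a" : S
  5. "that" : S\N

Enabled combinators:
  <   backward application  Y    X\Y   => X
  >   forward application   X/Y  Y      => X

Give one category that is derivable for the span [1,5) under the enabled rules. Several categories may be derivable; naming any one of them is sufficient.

[0,6] S   >
  [0,5] S/(S\N)   >
    [0,1] "read" : (S/(S\N))/PP
    [1,5] PP   >
      [1,4] PP/S   <
        [1,2] "near" : PP
        [2,4] (PP/S)\PP   >
          [2,3] "ate" : ((PP/S)\PP)/N
          [3,4] "from" : N
      [4,5] "a" : S
  [5,6] "that" : S\N

PP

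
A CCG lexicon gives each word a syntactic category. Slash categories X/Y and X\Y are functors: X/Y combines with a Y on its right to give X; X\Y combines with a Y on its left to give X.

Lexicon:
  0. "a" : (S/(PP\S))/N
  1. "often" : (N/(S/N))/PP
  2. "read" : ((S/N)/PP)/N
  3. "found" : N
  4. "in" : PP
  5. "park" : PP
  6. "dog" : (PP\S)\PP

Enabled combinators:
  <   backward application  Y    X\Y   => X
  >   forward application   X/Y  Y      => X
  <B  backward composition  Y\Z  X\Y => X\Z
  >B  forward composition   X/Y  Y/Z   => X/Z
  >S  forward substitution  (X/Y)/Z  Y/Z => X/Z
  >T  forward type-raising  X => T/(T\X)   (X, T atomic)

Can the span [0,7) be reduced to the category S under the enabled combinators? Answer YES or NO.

YES

[0,7] S   >
  [0,5] S/(PP\S)   >
    [0,1] "a" : (S/(PP\S))/N
    [1,5] N   >
      [1,4] N/PP   >S
        [1,2] "often" : (N/(S/N))/PP
        [2,4] (S/N)/PP   >
          [2,3] "read" : ((S/N)/PP)/N
          [3,4] "found" : N
      [4,5] "in" : PP
  [5,7] PP\S   <
    [5,6] "park" : PP
    [6,7] "dog" : (PP\S)\PP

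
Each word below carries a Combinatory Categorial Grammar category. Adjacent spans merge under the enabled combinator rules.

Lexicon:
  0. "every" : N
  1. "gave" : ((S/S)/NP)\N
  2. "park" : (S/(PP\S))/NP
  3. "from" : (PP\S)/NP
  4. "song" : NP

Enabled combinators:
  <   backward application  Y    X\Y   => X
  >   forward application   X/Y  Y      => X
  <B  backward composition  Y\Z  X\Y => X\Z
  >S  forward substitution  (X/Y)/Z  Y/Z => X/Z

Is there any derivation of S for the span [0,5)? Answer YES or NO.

[0,5] S   >
  [0,4] S/NP   >S
    [0,2] (S/S)/NP   <
      [0,1] "every" : N
      [1,2] "gave" : ((S/S)/NP)\N
    [2,4] S/NP   >S
      [2,3] "park" : (S/(PP\S))/NP
      [3,4] "from" : (PP\S)/NP
  [4,5] "song" : NP

YES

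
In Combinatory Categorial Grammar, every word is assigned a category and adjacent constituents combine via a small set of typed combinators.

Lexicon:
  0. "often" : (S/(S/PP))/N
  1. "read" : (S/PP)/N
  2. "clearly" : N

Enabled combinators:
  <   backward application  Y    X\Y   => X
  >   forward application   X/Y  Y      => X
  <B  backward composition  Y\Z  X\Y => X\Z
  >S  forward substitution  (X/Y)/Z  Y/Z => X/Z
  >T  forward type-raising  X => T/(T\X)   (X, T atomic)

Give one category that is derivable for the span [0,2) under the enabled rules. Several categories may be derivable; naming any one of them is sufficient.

[0,3] S   >
  [0,2] S/N   >S
    [0,1] "often" : (S/(S/PP))/N
    [1,2] "read" : (S/PP)/N
  [2,3] "clearly" : N

S/N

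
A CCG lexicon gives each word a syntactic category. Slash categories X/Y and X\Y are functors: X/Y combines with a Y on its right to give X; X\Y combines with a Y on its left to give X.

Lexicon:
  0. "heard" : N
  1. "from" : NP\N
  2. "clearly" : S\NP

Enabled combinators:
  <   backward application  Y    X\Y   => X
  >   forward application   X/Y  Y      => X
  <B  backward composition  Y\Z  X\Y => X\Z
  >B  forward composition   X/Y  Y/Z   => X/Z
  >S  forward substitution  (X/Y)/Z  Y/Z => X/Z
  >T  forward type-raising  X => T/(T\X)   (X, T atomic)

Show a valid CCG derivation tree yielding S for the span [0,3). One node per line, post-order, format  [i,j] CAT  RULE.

[0,3] S   <
  [0,1] "heard" : N
  [1,3] S\N   <B
    [1,2] "from" : NP\N
    [2,3] "clearly" : S\NP

[0,1] N  lex  "heard"
[1,2] NP\N  lex  "from"
[2,3] S\NP  lex  "clearly"
[1,3] S\N  <B  k=2
[0,3] S  <  k=1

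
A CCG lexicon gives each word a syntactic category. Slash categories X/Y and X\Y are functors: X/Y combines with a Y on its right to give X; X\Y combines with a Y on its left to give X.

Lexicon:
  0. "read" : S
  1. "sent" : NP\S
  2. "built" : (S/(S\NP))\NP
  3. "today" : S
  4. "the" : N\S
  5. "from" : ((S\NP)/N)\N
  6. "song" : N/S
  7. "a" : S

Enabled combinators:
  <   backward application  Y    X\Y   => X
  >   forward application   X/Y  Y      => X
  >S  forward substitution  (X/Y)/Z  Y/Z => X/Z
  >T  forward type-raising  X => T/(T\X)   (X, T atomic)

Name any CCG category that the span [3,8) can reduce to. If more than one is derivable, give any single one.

[0,8] S   >
  [0,3] S/(S\NP)   <
    [0,2] NP   <
      [0,1] "read" : S
      [1,2] "sent" : NP\S
    [2,3] "built" : (S/(S\NP))\NP
  [3,8] S\NP   >
    [3,6] (S\NP)/N   <
      [3,5] N   <
        [3,4] "today" : S
        [4,5] "the" : N\S
      [5,6] "from" : ((S\NP)/N)\N
    [6,8] N   >
      [6,7] "song" : N/S
      [7,8] "a" : S

S\NP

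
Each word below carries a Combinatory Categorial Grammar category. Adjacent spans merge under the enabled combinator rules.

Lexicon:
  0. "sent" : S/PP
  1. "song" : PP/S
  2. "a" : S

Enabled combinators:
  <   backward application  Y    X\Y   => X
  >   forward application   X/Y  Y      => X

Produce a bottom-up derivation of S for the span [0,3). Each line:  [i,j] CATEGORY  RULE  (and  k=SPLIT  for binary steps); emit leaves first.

[0,3] S   >
  [0,1] "sent" : S/PP
  [1,3] PP   >
    [1,2] "song" : PP/S
    [2,3] "a" : S

[0,1] S/PP  lex  "sent"
[1,2] PP/S  lex  "song"
[2,3] S  lex  "a"
[1,3] PP  >  k=2
[0,3] S  >  k=1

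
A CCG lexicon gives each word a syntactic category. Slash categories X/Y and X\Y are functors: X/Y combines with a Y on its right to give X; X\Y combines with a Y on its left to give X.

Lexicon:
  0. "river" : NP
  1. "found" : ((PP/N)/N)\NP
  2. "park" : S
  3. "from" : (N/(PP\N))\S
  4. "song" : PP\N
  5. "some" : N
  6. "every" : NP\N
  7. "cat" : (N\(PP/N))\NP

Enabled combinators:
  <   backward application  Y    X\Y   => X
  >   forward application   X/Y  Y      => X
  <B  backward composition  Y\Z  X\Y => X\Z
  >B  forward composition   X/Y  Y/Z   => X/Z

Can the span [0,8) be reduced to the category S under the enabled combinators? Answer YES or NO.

NP ((PP/N)/N)\NP S (N/(PP\N))\S PP\N N NP\N (N\(PP/N))\NP
CKY chart[0,8] = {N}; S ∉ chart

NO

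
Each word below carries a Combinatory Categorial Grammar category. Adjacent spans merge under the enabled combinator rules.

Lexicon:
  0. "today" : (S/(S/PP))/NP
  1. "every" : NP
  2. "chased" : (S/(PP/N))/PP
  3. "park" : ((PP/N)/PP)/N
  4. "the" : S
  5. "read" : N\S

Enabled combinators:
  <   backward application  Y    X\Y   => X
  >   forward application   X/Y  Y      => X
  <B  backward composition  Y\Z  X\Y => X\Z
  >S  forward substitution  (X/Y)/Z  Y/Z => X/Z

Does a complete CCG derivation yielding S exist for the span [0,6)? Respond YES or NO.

YES

[0,6] S   >
  [0,2] S/(S/PP)   >
    [0,1] "today" : (S/(S/PP))/NP
    [1,2] "every" : NP
  [2,6] S/PP   >S
    [2,3] "chased" : (S/(PP/N))/PP
    [3,6] (PP/N)/PP   >
      [3,4] "park" : ((PP/N)/PP)/N
      [4,6] N   <
        [4,5] "the" : S
        [5,6] "read" : N\S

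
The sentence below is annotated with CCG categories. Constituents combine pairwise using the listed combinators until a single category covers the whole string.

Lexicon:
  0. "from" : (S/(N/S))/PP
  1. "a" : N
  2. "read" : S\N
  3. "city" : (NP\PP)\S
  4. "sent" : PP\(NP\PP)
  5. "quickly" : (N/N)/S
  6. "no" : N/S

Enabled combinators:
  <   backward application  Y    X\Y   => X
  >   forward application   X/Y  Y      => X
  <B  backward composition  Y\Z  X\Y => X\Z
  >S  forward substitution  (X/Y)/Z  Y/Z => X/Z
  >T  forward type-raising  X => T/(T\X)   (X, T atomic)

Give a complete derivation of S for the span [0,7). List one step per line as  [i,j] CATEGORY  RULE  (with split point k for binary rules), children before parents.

[0,7] S   >
  [0,5] S/(N/S)   >
    [0,1] "from" : (S/(N/S))/PP
    [1,5] PP   <
      [1,2] "a" : N
      [2,5] PP\N   <B
        [2,3] "read" : S\N
        [3,5] PP\S   <B
          [3,4] "city" : (NP\PP)\S
          [4,5] "sent" : PP\(NP\PP)
  [5,7] N/S   >S
    [5,6] "quickly" : (N/N)/S
    [6,7] "no" : N/S

[0,1] (S/(N/S))/PP  lex  "from"
[1,2] N  lex  "a"
[2,3] S\N  lex  "read"
[3,4] (NP\PP)\S  lex  "city"
[4,5] PP\(NP\PP)  lex  "sent"
[3,5] PP\S  <B  k=4
[2,5] PP\N  <B  k=3
[1,5] PP  <  k=2
[0,5] S/(N/S)  >  k=1
[5,6] (N/N)/S  lex  "quickly"
[6,7] N/S  lex  "no"
[5,7] N/S  >S  k=6
[0,7] S  >  k=5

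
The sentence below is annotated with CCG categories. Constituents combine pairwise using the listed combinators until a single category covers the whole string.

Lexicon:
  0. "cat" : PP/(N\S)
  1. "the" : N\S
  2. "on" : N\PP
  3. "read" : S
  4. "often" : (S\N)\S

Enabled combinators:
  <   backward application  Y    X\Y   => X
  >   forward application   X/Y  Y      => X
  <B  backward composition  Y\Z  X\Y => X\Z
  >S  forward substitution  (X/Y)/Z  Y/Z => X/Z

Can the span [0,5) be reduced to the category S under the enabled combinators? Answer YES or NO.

YES

[0,5] S   <
  [0,2] PP   >
    [0,1] "cat" : PP/(N\S)
    [1,2] "the" : N\S
  [2,5] S\PP   <B
    [2,3] "on" : N\PP
    [3,5] S\N   <
      [3,4] "read" : S
      [4,5] "often" : (S\N)\S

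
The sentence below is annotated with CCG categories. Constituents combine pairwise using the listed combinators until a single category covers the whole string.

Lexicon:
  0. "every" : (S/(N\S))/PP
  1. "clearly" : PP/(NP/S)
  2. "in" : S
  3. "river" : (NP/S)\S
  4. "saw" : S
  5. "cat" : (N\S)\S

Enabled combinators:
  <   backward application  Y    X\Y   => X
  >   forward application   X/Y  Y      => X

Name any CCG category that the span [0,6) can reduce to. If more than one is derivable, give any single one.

S

[0,6] S   >
  [0,4] S/(N\S)   >
    [0,1] "every" : (S/(N\S))/PP
    [1,4] PP   >
      [1,2] "clearly" : PP/(NP/S)
      [2,4] NP/S   <
        [2,3] "in" : S
        [3,4] "river" : (NP/S)\S
  [4,6] N\S   <
    [4,5] "saw" : S
    [5,6] "cat" : (N\S)\S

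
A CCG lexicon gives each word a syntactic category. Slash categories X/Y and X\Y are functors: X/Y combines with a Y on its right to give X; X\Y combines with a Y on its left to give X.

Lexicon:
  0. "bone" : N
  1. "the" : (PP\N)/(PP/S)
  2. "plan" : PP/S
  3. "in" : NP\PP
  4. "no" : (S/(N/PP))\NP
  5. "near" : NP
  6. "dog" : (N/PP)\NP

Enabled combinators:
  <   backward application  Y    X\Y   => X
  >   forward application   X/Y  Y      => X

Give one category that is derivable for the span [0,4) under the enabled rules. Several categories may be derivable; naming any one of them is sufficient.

NP

[0,7] S   >
  [0,5] S/(N/PP)   <
    [0,4] NP   <
      [0,3] PP   <
        [0,1] "bone" : N
        [1,3] PP\N   >
          [1,2] "the" : (PP\N)/(PP/S)
          [2,3] "plan" : PP/S
      [3,4] "in" : NP\PP
    [4,5] "no" : (S/(N/PP))\NP
  [5,7] N/PP   <
    [5,6] "near" : NP
    [6,7] "dog" : (N/PP)\NP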